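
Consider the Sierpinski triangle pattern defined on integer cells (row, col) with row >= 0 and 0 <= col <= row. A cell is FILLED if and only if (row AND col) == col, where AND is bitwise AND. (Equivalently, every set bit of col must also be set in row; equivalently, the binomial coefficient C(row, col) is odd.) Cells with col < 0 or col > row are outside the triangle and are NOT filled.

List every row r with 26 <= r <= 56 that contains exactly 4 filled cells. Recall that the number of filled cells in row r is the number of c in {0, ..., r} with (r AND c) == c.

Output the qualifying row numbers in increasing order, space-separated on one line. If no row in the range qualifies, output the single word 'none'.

Answer: 33 34 36 40 48

Derivation:
Row r has 2^popcount(r) filled cells, so we need popcount(r) = log2(4) = 2.
Scan r = 26..56 and keep those with exactly 2 one-bits:
r=26=11010 popcount=3 -> skip
r=27=11011 popcount=4 -> skip
r=28=11100 popcount=3 -> skip
r=29=11101 popcount=4 -> skip
r=30=11110 popcount=4 -> skip
r=31=11111 popcount=5 -> skip
r=32=100000 popcount=1 -> skip
r=33=100001 popcount=2 -> KEEP
r=34=100010 popcount=2 -> KEEP
r=35=100011 popcount=3 -> skip
r=36=100100 popcount=2 -> KEEP
r=37=100101 popcount=3 -> skip
r=38=100110 popcount=3 -> skip
r=39=100111 popcount=4 -> skip
r=40=101000 popcount=2 -> KEEP
r=41=101001 popcount=3 -> skip
r=42=101010 popcount=3 -> skip
r=43=101011 popcount=4 -> skip
r=44=101100 popcount=3 -> skip
r=45=101101 popcount=4 -> skip
r=46=101110 popcount=4 -> skip
r=47=101111 popcount=5 -> skip
r=48=110000 popcount=2 -> KEEP
r=49=110001 popcount=3 -> skip
r=50=110010 popcount=3 -> skip
r=51=110011 popcount=4 -> skip
r=52=110100 popcount=3 -> skip
r=53=110101 popcount=4 -> skip
r=54=110110 popcount=4 -> skip
r=55=110111 popcount=5 -> skip
r=56=111000 popcount=3 -> skip
Kept rows: 33 34 36 40 48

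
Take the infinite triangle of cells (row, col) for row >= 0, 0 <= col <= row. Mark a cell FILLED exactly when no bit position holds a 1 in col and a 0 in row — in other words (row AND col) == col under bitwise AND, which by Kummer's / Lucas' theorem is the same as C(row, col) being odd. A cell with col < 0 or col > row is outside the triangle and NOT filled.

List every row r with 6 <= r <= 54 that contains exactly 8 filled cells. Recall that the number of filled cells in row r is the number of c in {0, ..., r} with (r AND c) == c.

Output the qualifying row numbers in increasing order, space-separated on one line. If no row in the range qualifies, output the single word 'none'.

Answer: 7 11 13 14 19 21 22 25 26 28 35 37 38 41 42 44 49 50 52

Derivation:
Row r has 2^popcount(r) filled cells, so we need popcount(r) = log2(8) = 3.
Scan r = 6..54 and keep those with exactly 3 one-bits:
r=6=110 popcount=2 -> skip
r=7=111 popcount=3 -> KEEP
r=8=1000 popcount=1 -> skip
r=9=1001 popcount=2 -> skip
r=10=1010 popcount=2 -> skip
r=11=1011 popcount=3 -> KEEP
r=12=1100 popcount=2 -> skip
r=13=1101 popcount=3 -> KEEP
r=14=1110 popcount=3 -> KEEP
r=15=1111 popcount=4 -> skip
r=16=10000 popcount=1 -> skip
r=17=10001 popcount=2 -> skip
r=18=10010 popcount=2 -> skip
r=19=10011 popcount=3 -> KEEP
r=20=10100 popcount=2 -> skip
r=21=10101 popcount=3 -> KEEP
r=22=10110 popcount=3 -> KEEP
r=23=10111 popcount=4 -> skip
r=24=11000 popcount=2 -> skip
r=25=11001 popcount=3 -> KEEP
r=26=11010 popcount=3 -> KEEP
r=27=11011 popcount=4 -> skip
r=28=11100 popcount=3 -> KEEP
r=29=11101 popcount=4 -> skip
r=30=11110 popcount=4 -> skip
r=31=11111 popcount=5 -> skip
r=32=100000 popcount=1 -> skip
r=33=100001 popcount=2 -> skip
r=34=100010 popcount=2 -> skip
r=35=100011 popcount=3 -> KEEP
r=36=100100 popcount=2 -> skip
r=37=100101 popcount=3 -> KEEP
r=38=100110 popcount=3 -> KEEP
r=39=100111 popcount=4 -> skip
r=40=101000 popcount=2 -> skip
r=41=101001 popcount=3 -> KEEP
r=42=101010 popcount=3 -> KEEP
r=43=101011 popcount=4 -> skip
r=44=101100 popcount=3 -> KEEP
r=45=101101 popcount=4 -> skip
r=46=101110 popcount=4 -> skip
r=47=101111 popcount=5 -> skip
r=48=110000 popcount=2 -> skip
r=49=110001 popcount=3 -> KEEP
r=50=110010 popcount=3 -> KEEP
r=51=110011 popcount=4 -> skip
r=52=110100 popcount=3 -> KEEP
r=53=110101 popcount=4 -> skip
r=54=110110 popcount=4 -> skip
Kept rows: 7 11 13 14 19 21 22 25 26 28 35 37 38 41 42 44 49 50 52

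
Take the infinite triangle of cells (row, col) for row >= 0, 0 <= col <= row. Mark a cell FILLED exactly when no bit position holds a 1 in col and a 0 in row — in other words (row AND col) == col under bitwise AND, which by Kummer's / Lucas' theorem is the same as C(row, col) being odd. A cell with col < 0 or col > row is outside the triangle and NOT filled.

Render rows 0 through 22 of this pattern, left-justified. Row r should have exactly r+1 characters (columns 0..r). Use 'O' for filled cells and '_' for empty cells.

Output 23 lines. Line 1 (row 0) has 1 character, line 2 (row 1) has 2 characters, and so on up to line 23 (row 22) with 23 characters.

Answer: O
OO
O_O
OOOO
O___O
OO__OO
O_O_O_O
OOOOOOOO
O_______O
OO______OO
O_O_____O_O
OOOO____OOOO
O___O___O___O
OO__OO__OO__OO
O_O_O_O_O_O_O_O
OOOOOOOOOOOOOOOO
O_______________O
OO______________OO
O_O_____________O_O
OOOO____________OOOO
O___O___________O___O
OO__OO__________OO__OO
O_O_O_O_________O_O_O_O

Derivation:
r0=0: O
r1=1: OO
r2=10: O_O
r3=11: OOOO
r4=100: O___O
r5=101: OO__OO
r6=110: O_O_O_O
r7=111: OOOOOOOO
r8=1000: O_______O
r9=1001: OO______OO
r10=1010: O_O_____O_O
r11=1011: OOOO____OOOO
r12=1100: O___O___O___O
r13=1101: OO__OO__OO__OO
r14=1110: O_O_O_O_O_O_O_O
r15=1111: OOOOOOOOOOOOOOOO
r16=10000: O_______________O
r17=10001: OO______________OO
r18=10010: O_O_____________O_O
r19=10011: OOOO____________OOOO
r20=10100: O___O___________O___O
r21=10101: OO__OO__________OO__OO
r22=10110: O_O_O_O_________O_O_O_O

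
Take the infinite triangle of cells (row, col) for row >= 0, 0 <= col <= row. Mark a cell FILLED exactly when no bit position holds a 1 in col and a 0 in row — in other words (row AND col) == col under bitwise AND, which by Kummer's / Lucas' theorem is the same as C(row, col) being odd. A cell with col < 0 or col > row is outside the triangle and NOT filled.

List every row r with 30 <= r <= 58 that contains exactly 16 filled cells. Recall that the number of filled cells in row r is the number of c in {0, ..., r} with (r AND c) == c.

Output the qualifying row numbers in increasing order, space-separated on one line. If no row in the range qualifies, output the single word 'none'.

Answer: 30 39 43 45 46 51 53 54 57 58

Derivation:
Row r has 2^popcount(r) filled cells, so we need popcount(r) = log2(16) = 4.
Scan r = 30..58 and keep those with exactly 4 one-bits:
r=30=11110 popcount=4 -> KEEP
r=31=11111 popcount=5 -> skip
r=32=100000 popcount=1 -> skip
r=33=100001 popcount=2 -> skip
r=34=100010 popcount=2 -> skip
r=35=100011 popcount=3 -> skip
r=36=100100 popcount=2 -> skip
r=37=100101 popcount=3 -> skip
r=38=100110 popcount=3 -> skip
r=39=100111 popcount=4 -> KEEP
r=40=101000 popcount=2 -> skip
r=41=101001 popcount=3 -> skip
r=42=101010 popcount=3 -> skip
r=43=101011 popcount=4 -> KEEP
r=44=101100 popcount=3 -> skip
r=45=101101 popcount=4 -> KEEP
r=46=101110 popcount=4 -> KEEP
r=47=101111 popcount=5 -> skip
r=48=110000 popcount=2 -> skip
r=49=110001 popcount=3 -> skip
r=50=110010 popcount=3 -> skip
r=51=110011 popcount=4 -> KEEP
r=52=110100 popcount=3 -> skip
r=53=110101 popcount=4 -> KEEP
r=54=110110 popcount=4 -> KEEP
r=55=110111 popcount=5 -> skip
r=56=111000 popcount=3 -> skip
r=57=111001 popcount=4 -> KEEP
r=58=111010 popcount=4 -> KEEP
Kept rows: 30 39 43 45 46 51 53 54 57 58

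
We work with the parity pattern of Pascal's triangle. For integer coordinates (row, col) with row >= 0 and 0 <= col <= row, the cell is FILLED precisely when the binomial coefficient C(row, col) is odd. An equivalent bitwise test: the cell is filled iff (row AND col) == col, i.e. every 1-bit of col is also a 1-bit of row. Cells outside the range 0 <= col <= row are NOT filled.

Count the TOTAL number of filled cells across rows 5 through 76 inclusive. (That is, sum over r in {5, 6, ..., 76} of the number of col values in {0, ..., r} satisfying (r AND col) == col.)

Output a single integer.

r5=101 pc2: +4 =4
r6=110 pc2: +4 =8
r7=111 pc3: +8 =16
r8=1000 pc1: +2 =18
r9=1001 pc2: +4 =22
r10=1010 pc2: +4 =26
r11=1011 pc3: +8 =34
r12=1100 pc2: +4 =38
r13=1101 pc3: +8 =46
r14=1110 pc3: +8 =54
r15=1111 pc4: +16 =70
r16=10000 pc1: +2 =72
r17=10001 pc2: +4 =76
r18=10010 pc2: +4 =80
r19=10011 pc3: +8 =88
r20=10100 pc2: +4 =92
r21=10101 pc3: +8 =100
r22=10110 pc3: +8 =108
r23=10111 pc4: +16 =124
r24=11000 pc2: +4 =128
r25=11001 pc3: +8 =136
r26=11010 pc3: +8 =144
r27=11011 pc4: +16 =160
r28=11100 pc3: +8 =168
r29=11101 pc4: +16 =184
r30=11110 pc4: +16 =200
r31=11111 pc5: +32 =232
r32=100000 pc1: +2 =234
r33=100001 pc2: +4 =238
r34=100010 pc2: +4 =242
r35=100011 pc3: +8 =250
r36=100100 pc2: +4 =254
r37=100101 pc3: +8 =262
r38=100110 pc3: +8 =270
r39=100111 pc4: +16 =286
r40=101000 pc2: +4 =290
r41=101001 pc3: +8 =298
r42=101010 pc3: +8 =306
r43=101011 pc4: +16 =322
r44=101100 pc3: +8 =330
r45=101101 pc4: +16 =346
r46=101110 pc4: +16 =362
r47=101111 pc5: +32 =394
r48=110000 pc2: +4 =398
r49=110001 pc3: +8 =406
r50=110010 pc3: +8 =414
r51=110011 pc4: +16 =430
r52=110100 pc3: +8 =438
r53=110101 pc4: +16 =454
r54=110110 pc4: +16 =470
r55=110111 pc5: +32 =502
r56=111000 pc3: +8 =510
r57=111001 pc4: +16 =526
r58=111010 pc4: +16 =542
r59=111011 pc5: +32 =574
r60=111100 pc4: +16 =590
r61=111101 pc5: +32 =622
r62=111110 pc5: +32 =654
r63=111111 pc6: +64 =718
r64=1000000 pc1: +2 =720
r65=1000001 pc2: +4 =724
r66=1000010 pc2: +4 =728
r67=1000011 pc3: +8 =736
r68=1000100 pc2: +4 =740
r69=1000101 pc3: +8 =748
r70=1000110 pc3: +8 =756
r71=1000111 pc4: +16 =772
r72=1001000 pc2: +4 =776
r73=1001001 pc3: +8 =784
r74=1001010 pc3: +8 =792
r75=1001011 pc4: +16 =808
r76=1001100 pc3: +8 =816

Answer: 816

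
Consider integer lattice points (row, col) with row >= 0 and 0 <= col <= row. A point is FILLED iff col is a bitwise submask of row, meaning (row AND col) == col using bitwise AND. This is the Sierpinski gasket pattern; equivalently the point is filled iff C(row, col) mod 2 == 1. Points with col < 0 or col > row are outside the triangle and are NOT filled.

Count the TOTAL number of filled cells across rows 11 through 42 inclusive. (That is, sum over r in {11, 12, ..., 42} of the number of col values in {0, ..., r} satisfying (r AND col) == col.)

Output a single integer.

Answer: 280

Derivation:
r11=1011 pc3: +8 =8
r12=1100 pc2: +4 =12
r13=1101 pc3: +8 =20
r14=1110 pc3: +8 =28
r15=1111 pc4: +16 =44
r16=10000 pc1: +2 =46
r17=10001 pc2: +4 =50
r18=10010 pc2: +4 =54
r19=10011 pc3: +8 =62
r20=10100 pc2: +4 =66
r21=10101 pc3: +8 =74
r22=10110 pc3: +8 =82
r23=10111 pc4: +16 =98
r24=11000 pc2: +4 =102
r25=11001 pc3: +8 =110
r26=11010 pc3: +8 =118
r27=11011 pc4: +16 =134
r28=11100 pc3: +8 =142
r29=11101 pc4: +16 =158
r30=11110 pc4: +16 =174
r31=11111 pc5: +32 =206
r32=100000 pc1: +2 =208
r33=100001 pc2: +4 =212
r34=100010 pc2: +4 =216
r35=100011 pc3: +8 =224
r36=100100 pc2: +4 =228
r37=100101 pc3: +8 =236
r38=100110 pc3: +8 =244
r39=100111 pc4: +16 =260
r40=101000 pc2: +4 =264
r41=101001 pc3: +8 =272
r42=101010 pc3: +8 =280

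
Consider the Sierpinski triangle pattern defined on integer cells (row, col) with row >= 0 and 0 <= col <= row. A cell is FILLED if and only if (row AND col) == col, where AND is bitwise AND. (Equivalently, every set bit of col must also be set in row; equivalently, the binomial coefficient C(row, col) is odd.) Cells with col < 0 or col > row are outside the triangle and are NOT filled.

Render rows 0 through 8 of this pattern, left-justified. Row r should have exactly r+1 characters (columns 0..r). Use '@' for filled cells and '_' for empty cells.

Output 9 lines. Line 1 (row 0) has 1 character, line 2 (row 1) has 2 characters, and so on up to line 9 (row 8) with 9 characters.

Answer: @
@@
@_@
@@@@
@___@
@@__@@
@_@_@_@
@@@@@@@@
@_______@

Derivation:
r0=0: @
r1=1: @@
r2=10: @_@
r3=11: @@@@
r4=100: @___@
r5=101: @@__@@
r6=110: @_@_@_@
r7=111: @@@@@@@@
r8=1000: @_______@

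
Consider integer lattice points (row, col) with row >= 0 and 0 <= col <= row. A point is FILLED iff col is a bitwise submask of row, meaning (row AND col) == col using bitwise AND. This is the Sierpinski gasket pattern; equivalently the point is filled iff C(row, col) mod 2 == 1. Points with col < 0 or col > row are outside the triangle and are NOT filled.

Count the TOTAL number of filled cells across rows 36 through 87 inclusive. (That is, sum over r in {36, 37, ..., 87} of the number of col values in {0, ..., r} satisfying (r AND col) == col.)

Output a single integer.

r36=100100 pc2: +4 =4
r37=100101 pc3: +8 =12
r38=100110 pc3: +8 =20
r39=100111 pc4: +16 =36
r40=101000 pc2: +4 =40
r41=101001 pc3: +8 =48
r42=101010 pc3: +8 =56
r43=101011 pc4: +16 =72
r44=101100 pc3: +8 =80
r45=101101 pc4: +16 =96
r46=101110 pc4: +16 =112
r47=101111 pc5: +32 =144
r48=110000 pc2: +4 =148
r49=110001 pc3: +8 =156
r50=110010 pc3: +8 =164
r51=110011 pc4: +16 =180
r52=110100 pc3: +8 =188
r53=110101 pc4: +16 =204
r54=110110 pc4: +16 =220
r55=110111 pc5: +32 =252
r56=111000 pc3: +8 =260
r57=111001 pc4: +16 =276
r58=111010 pc4: +16 =292
r59=111011 pc5: +32 =324
r60=111100 pc4: +16 =340
r61=111101 pc5: +32 =372
r62=111110 pc5: +32 =404
r63=111111 pc6: +64 =468
r64=1000000 pc1: +2 =470
r65=1000001 pc2: +4 =474
r66=1000010 pc2: +4 =478
r67=1000011 pc3: +8 =486
r68=1000100 pc2: +4 =490
r69=1000101 pc3: +8 =498
r70=1000110 pc3: +8 =506
r71=1000111 pc4: +16 =522
r72=1001000 pc2: +4 =526
r73=1001001 pc3: +8 =534
r74=1001010 pc3: +8 =542
r75=1001011 pc4: +16 =558
r76=1001100 pc3: +8 =566
r77=1001101 pc4: +16 =582
r78=1001110 pc4: +16 =598
r79=1001111 pc5: +32 =630
r80=1010000 pc2: +4 =634
r81=1010001 pc3: +8 =642
r82=1010010 pc3: +8 =650
r83=1010011 pc4: +16 =666
r84=1010100 pc3: +8 =674
r85=1010101 pc4: +16 =690
r86=1010110 pc4: +16 =706
r87=1010111 pc5: +32 =738

Answer: 738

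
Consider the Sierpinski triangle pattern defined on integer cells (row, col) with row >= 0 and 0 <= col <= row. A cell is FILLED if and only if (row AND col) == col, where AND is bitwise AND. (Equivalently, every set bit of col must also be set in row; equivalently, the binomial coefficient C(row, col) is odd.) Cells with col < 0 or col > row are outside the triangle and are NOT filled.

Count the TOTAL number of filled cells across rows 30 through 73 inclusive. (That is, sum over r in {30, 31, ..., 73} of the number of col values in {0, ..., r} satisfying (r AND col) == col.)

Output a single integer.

r30=11110 pc4: +16 =16
r31=11111 pc5: +32 =48
r32=100000 pc1: +2 =50
r33=100001 pc2: +4 =54
r34=100010 pc2: +4 =58
r35=100011 pc3: +8 =66
r36=100100 pc2: +4 =70
r37=100101 pc3: +8 =78
r38=100110 pc3: +8 =86
r39=100111 pc4: +16 =102
r40=101000 pc2: +4 =106
r41=101001 pc3: +8 =114
r42=101010 pc3: +8 =122
r43=101011 pc4: +16 =138
r44=101100 pc3: +8 =146
r45=101101 pc4: +16 =162
r46=101110 pc4: +16 =178
r47=101111 pc5: +32 =210
r48=110000 pc2: +4 =214
r49=110001 pc3: +8 =222
r50=110010 pc3: +8 =230
r51=110011 pc4: +16 =246
r52=110100 pc3: +8 =254
r53=110101 pc4: +16 =270
r54=110110 pc4: +16 =286
r55=110111 pc5: +32 =318
r56=111000 pc3: +8 =326
r57=111001 pc4: +16 =342
r58=111010 pc4: +16 =358
r59=111011 pc5: +32 =390
r60=111100 pc4: +16 =406
r61=111101 pc5: +32 =438
r62=111110 pc5: +32 =470
r63=111111 pc6: +64 =534
r64=1000000 pc1: +2 =536
r65=1000001 pc2: +4 =540
r66=1000010 pc2: +4 =544
r67=1000011 pc3: +8 =552
r68=1000100 pc2: +4 =556
r69=1000101 pc3: +8 =564
r70=1000110 pc3: +8 =572
r71=1000111 pc4: +16 =588
r72=1001000 pc2: +4 =592
r73=1001001 pc3: +8 =600

Answer: 600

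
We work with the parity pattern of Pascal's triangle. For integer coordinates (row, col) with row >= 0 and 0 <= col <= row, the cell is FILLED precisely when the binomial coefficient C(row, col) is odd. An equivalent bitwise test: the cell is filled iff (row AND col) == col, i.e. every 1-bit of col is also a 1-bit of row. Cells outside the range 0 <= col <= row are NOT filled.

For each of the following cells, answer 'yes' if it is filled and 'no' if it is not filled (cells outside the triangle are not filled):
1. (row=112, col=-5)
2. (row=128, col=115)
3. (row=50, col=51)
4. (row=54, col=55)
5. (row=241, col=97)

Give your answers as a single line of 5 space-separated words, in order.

Answer: no no no no yes

Derivation:
(112,-5): col outside [0, 112] -> not filled
(128,115): row=0b10000000, col=0b1110011, row AND col = 0b0 = 0; 0 != 115 -> empty
(50,51): col outside [0, 50] -> not filled
(54,55): col outside [0, 54] -> not filled
(241,97): row=0b11110001, col=0b1100001, row AND col = 0b1100001 = 97; 97 == 97 -> filled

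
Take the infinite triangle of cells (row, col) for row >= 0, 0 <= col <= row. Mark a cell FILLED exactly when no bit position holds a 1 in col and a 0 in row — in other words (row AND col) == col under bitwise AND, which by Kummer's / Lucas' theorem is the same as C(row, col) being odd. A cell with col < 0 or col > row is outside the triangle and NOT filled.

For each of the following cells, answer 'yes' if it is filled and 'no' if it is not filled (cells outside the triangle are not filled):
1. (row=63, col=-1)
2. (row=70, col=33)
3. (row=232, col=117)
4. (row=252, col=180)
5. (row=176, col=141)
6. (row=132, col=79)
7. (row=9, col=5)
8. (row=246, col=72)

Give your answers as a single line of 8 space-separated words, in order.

Answer: no no no yes no no no no

Derivation:
(63,-1): col outside [0, 63] -> not filled
(70,33): row=0b1000110, col=0b100001, row AND col = 0b0 = 0; 0 != 33 -> empty
(232,117): row=0b11101000, col=0b1110101, row AND col = 0b1100000 = 96; 96 != 117 -> empty
(252,180): row=0b11111100, col=0b10110100, row AND col = 0b10110100 = 180; 180 == 180 -> filled
(176,141): row=0b10110000, col=0b10001101, row AND col = 0b10000000 = 128; 128 != 141 -> empty
(132,79): row=0b10000100, col=0b1001111, row AND col = 0b100 = 4; 4 != 79 -> empty
(9,5): row=0b1001, col=0b101, row AND col = 0b1 = 1; 1 != 5 -> empty
(246,72): row=0b11110110, col=0b1001000, row AND col = 0b1000000 = 64; 64 != 72 -> empty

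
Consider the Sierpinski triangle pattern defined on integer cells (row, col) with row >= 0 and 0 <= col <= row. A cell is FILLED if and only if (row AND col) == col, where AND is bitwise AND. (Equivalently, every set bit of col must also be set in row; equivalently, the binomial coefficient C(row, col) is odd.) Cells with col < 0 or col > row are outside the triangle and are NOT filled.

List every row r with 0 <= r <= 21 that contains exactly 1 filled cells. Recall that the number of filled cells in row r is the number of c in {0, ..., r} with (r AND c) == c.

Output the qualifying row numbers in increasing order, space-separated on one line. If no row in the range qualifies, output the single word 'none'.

Row r has 2^popcount(r) filled cells, so we need popcount(r) = log2(1) = 0.
Scan r = 0..21 and keep those with exactly 0 one-bits:
r=0=0 popcount=0 -> KEEP
r=1=1 popcount=1 -> skip
r=2=10 popcount=1 -> skip
r=3=11 popcount=2 -> skip
r=4=100 popcount=1 -> skip
r=5=101 popcount=2 -> skip
r=6=110 popcount=2 -> skip
r=7=111 popcount=3 -> skip
r=8=1000 popcount=1 -> skip
r=9=1001 popcount=2 -> skip
r=10=1010 popcount=2 -> skip
r=11=1011 popcount=3 -> skip
r=12=1100 popcount=2 -> skip
r=13=1101 popcount=3 -> skip
r=14=1110 popcount=3 -> skip
r=15=1111 popcount=4 -> skip
r=16=10000 popcount=1 -> skip
r=17=10001 popcount=2 -> skip
r=18=10010 popcount=2 -> skip
r=19=10011 popcount=3 -> skip
r=20=10100 popcount=2 -> skip
r=21=10101 popcount=3 -> skip
Kept rows: 0

Answer: 0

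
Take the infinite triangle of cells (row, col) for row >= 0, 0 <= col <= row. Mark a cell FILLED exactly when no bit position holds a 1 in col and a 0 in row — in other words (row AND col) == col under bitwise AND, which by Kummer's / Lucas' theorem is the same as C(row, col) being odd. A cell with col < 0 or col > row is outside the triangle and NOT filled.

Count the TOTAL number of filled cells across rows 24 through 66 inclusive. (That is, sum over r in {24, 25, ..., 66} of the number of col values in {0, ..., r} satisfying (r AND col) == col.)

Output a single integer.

r24=11000 pc2: +4 =4
r25=11001 pc3: +8 =12
r26=11010 pc3: +8 =20
r27=11011 pc4: +16 =36
r28=11100 pc3: +8 =44
r29=11101 pc4: +16 =60
r30=11110 pc4: +16 =76
r31=11111 pc5: +32 =108
r32=100000 pc1: +2 =110
r33=100001 pc2: +4 =114
r34=100010 pc2: +4 =118
r35=100011 pc3: +8 =126
r36=100100 pc2: +4 =130
r37=100101 pc3: +8 =138
r38=100110 pc3: +8 =146
r39=100111 pc4: +16 =162
r40=101000 pc2: +4 =166
r41=101001 pc3: +8 =174
r42=101010 pc3: +8 =182
r43=101011 pc4: +16 =198
r44=101100 pc3: +8 =206
r45=101101 pc4: +16 =222
r46=101110 pc4: +16 =238
r47=101111 pc5: +32 =270
r48=110000 pc2: +4 =274
r49=110001 pc3: +8 =282
r50=110010 pc3: +8 =290
r51=110011 pc4: +16 =306
r52=110100 pc3: +8 =314
r53=110101 pc4: +16 =330
r54=110110 pc4: +16 =346
r55=110111 pc5: +32 =378
r56=111000 pc3: +8 =386
r57=111001 pc4: +16 =402
r58=111010 pc4: +16 =418
r59=111011 pc5: +32 =450
r60=111100 pc4: +16 =466
r61=111101 pc5: +32 =498
r62=111110 pc5: +32 =530
r63=111111 pc6: +64 =594
r64=1000000 pc1: +2 =596
r65=1000001 pc2: +4 =600
r66=1000010 pc2: +4 =604

Answer: 604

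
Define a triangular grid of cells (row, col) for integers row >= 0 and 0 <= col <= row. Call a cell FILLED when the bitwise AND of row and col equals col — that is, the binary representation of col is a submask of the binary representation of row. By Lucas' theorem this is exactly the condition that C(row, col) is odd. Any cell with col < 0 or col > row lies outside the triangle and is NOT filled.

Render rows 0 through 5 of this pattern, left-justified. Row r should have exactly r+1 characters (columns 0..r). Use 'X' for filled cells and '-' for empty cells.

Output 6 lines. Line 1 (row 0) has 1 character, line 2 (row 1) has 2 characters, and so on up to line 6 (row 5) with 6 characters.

r0=0: X
r1=1: XX
r2=10: X-X
r3=11: XXXX
r4=100: X---X
r5=101: XX--XX

Answer: X
XX
X-X
XXXX
X---X
XX--XX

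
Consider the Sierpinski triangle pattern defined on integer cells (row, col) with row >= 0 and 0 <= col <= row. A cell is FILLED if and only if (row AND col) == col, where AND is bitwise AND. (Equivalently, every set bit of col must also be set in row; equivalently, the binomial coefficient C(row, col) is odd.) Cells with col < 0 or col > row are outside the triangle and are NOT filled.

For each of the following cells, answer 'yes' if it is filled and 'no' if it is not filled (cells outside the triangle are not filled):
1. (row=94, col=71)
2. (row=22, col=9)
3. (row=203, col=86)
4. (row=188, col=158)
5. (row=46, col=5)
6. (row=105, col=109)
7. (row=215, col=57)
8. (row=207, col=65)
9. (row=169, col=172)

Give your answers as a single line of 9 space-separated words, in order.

Answer: no no no no no no no yes no

Derivation:
(94,71): row=0b1011110, col=0b1000111, row AND col = 0b1000110 = 70; 70 != 71 -> empty
(22,9): row=0b10110, col=0b1001, row AND col = 0b0 = 0; 0 != 9 -> empty
(203,86): row=0b11001011, col=0b1010110, row AND col = 0b1000010 = 66; 66 != 86 -> empty
(188,158): row=0b10111100, col=0b10011110, row AND col = 0b10011100 = 156; 156 != 158 -> empty
(46,5): row=0b101110, col=0b101, row AND col = 0b100 = 4; 4 != 5 -> empty
(105,109): col outside [0, 105] -> not filled
(215,57): row=0b11010111, col=0b111001, row AND col = 0b10001 = 17; 17 != 57 -> empty
(207,65): row=0b11001111, col=0b1000001, row AND col = 0b1000001 = 65; 65 == 65 -> filled
(169,172): col outside [0, 169] -> not filled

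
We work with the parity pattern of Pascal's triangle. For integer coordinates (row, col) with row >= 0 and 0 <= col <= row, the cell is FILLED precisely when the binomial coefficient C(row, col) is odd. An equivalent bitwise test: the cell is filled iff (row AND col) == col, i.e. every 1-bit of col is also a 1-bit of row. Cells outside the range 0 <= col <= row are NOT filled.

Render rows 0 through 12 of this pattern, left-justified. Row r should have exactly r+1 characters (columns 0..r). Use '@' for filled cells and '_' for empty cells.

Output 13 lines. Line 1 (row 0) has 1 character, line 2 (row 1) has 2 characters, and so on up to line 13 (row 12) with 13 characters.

Answer: @
@@
@_@
@@@@
@___@
@@__@@
@_@_@_@
@@@@@@@@
@_______@
@@______@@
@_@_____@_@
@@@@____@@@@
@___@___@___@

Derivation:
r0=0: @
r1=1: @@
r2=10: @_@
r3=11: @@@@
r4=100: @___@
r5=101: @@__@@
r6=110: @_@_@_@
r7=111: @@@@@@@@
r8=1000: @_______@
r9=1001: @@______@@
r10=1010: @_@_____@_@
r11=1011: @@@@____@@@@
r12=1100: @___@___@___@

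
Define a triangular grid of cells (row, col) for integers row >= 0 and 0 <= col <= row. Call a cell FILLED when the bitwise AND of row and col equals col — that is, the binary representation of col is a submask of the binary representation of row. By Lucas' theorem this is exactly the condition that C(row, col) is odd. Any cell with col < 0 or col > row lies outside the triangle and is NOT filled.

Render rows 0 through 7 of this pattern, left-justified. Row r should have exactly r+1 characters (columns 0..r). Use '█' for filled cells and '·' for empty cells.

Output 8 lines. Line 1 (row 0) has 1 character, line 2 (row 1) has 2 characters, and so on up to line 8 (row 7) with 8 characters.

Answer: █
██
█·█
████
█···█
██··██
█·█·█·█
████████

Derivation:
r0=0: █
r1=1: ██
r2=10: █·█
r3=11: ████
r4=100: █···█
r5=101: ██··██
r6=110: █·█·█·█
r7=111: ████████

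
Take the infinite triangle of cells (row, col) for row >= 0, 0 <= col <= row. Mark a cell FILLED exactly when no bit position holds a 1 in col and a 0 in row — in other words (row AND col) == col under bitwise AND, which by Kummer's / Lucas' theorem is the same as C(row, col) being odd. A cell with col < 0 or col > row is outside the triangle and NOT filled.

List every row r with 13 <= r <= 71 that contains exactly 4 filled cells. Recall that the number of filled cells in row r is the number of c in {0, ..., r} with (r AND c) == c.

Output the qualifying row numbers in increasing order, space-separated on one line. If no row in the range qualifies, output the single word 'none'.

Row r has 2^popcount(r) filled cells, so we need popcount(r) = log2(4) = 2.
Scan r = 13..71 and keep those with exactly 2 one-bits:
r=13=1101 popcount=3 -> skip
r=14=1110 popcount=3 -> skip
r=15=1111 popcount=4 -> skip
r=16=10000 popcount=1 -> skip
r=17=10001 popcount=2 -> KEEP
r=18=10010 popcount=2 -> KEEP
r=19=10011 popcount=3 -> skip
r=20=10100 popcount=2 -> KEEP
r=21=10101 popcount=3 -> skip
r=22=10110 popcount=3 -> skip
r=23=10111 popcount=4 -> skip
r=24=11000 popcount=2 -> KEEP
r=25=11001 popcount=3 -> skip
r=26=11010 popcount=3 -> skip
r=27=11011 popcount=4 -> skip
r=28=11100 popcount=3 -> skip
r=29=11101 popcount=4 -> skip
r=30=11110 popcount=4 -> skip
r=31=11111 popcount=5 -> skip
r=32=100000 popcount=1 -> skip
r=33=100001 popcount=2 -> KEEP
r=34=100010 popcount=2 -> KEEP
r=35=100011 popcount=3 -> skip
r=36=100100 popcount=2 -> KEEP
r=37=100101 popcount=3 -> skip
r=38=100110 popcount=3 -> skip
r=39=100111 popcount=4 -> skip
r=40=101000 popcount=2 -> KEEP
r=41=101001 popcount=3 -> skip
r=42=101010 popcount=3 -> skip
r=43=101011 popcount=4 -> skip
r=44=101100 popcount=3 -> skip
r=45=101101 popcount=4 -> skip
r=46=101110 popcount=4 -> skip
r=47=101111 popcount=5 -> skip
r=48=110000 popcount=2 -> KEEP
r=49=110001 popcount=3 -> skip
r=50=110010 popcount=3 -> skip
r=51=110011 popcount=4 -> skip
r=52=110100 popcount=3 -> skip
r=53=110101 popcount=4 -> skip
r=54=110110 popcount=4 -> skip
r=55=110111 popcount=5 -> skip
r=56=111000 popcount=3 -> skip
r=57=111001 popcount=4 -> skip
r=58=111010 popcount=4 -> skip
r=59=111011 popcount=5 -> skip
r=60=111100 popcount=4 -> skip
r=61=111101 popcount=5 -> skip
r=62=111110 popcount=5 -> skip
r=63=111111 popcount=6 -> skip
r=64=1000000 popcount=1 -> skip
r=65=1000001 popcount=2 -> KEEP
r=66=1000010 popcount=2 -> KEEP
r=67=1000011 popcount=3 -> skip
r=68=1000100 popcount=2 -> KEEP
r=69=1000101 popcount=3 -> skip
r=70=1000110 popcount=3 -> skip
r=71=1000111 popcount=4 -> skip
Kept rows: 17 18 20 24 33 34 36 40 48 65 66 68

Answer: 17 18 20 24 33 34 36 40 48 65 66 68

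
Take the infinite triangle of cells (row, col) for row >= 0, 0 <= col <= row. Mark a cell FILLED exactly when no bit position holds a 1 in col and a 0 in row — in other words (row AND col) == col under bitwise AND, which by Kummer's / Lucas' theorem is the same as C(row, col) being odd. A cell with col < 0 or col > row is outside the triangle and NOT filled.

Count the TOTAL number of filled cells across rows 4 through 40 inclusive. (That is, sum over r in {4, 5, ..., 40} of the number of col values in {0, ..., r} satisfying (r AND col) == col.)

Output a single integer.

Answer: 292

Derivation:
r4=100 pc1: +2 =2
r5=101 pc2: +4 =6
r6=110 pc2: +4 =10
r7=111 pc3: +8 =18
r8=1000 pc1: +2 =20
r9=1001 pc2: +4 =24
r10=1010 pc2: +4 =28
r11=1011 pc3: +8 =36
r12=1100 pc2: +4 =40
r13=1101 pc3: +8 =48
r14=1110 pc3: +8 =56
r15=1111 pc4: +16 =72
r16=10000 pc1: +2 =74
r17=10001 pc2: +4 =78
r18=10010 pc2: +4 =82
r19=10011 pc3: +8 =90
r20=10100 pc2: +4 =94
r21=10101 pc3: +8 =102
r22=10110 pc3: +8 =110
r23=10111 pc4: +16 =126
r24=11000 pc2: +4 =130
r25=11001 pc3: +8 =138
r26=11010 pc3: +8 =146
r27=11011 pc4: +16 =162
r28=11100 pc3: +8 =170
r29=11101 pc4: +16 =186
r30=11110 pc4: +16 =202
r31=11111 pc5: +32 =234
r32=100000 pc1: +2 =236
r33=100001 pc2: +4 =240
r34=100010 pc2: +4 =244
r35=100011 pc3: +8 =252
r36=100100 pc2: +4 =256
r37=100101 pc3: +8 =264
r38=100110 pc3: +8 =272
r39=100111 pc4: +16 =288
r40=101000 pc2: +4 =292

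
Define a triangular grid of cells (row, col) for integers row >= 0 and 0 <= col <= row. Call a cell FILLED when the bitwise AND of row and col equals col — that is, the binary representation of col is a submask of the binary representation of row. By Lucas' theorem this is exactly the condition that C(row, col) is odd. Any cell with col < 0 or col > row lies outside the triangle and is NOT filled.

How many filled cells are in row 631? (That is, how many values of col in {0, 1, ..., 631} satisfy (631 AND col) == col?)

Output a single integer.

Answer: 128

Derivation:
631 in binary = 1001110111
popcount(631) = number of 1-bits in 1001110111 = 7
A col c satisfies (631 AND c) == c iff every set bit of c is also set in 631; each of the 7 set bits of 631 can independently be on or off in c.
count = 2^7 = 128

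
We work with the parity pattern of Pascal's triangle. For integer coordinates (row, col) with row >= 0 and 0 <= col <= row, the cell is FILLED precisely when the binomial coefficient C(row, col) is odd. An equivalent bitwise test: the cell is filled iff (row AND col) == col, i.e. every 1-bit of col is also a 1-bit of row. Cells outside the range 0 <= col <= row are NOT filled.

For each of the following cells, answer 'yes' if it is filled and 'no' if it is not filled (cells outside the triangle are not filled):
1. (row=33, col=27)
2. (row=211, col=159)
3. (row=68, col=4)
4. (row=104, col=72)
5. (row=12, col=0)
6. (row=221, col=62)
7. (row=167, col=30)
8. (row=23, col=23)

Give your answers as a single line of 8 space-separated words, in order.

Answer: no no yes yes yes no no yes

Derivation:
(33,27): row=0b100001, col=0b11011, row AND col = 0b1 = 1; 1 != 27 -> empty
(211,159): row=0b11010011, col=0b10011111, row AND col = 0b10010011 = 147; 147 != 159 -> empty
(68,4): row=0b1000100, col=0b100, row AND col = 0b100 = 4; 4 == 4 -> filled
(104,72): row=0b1101000, col=0b1001000, row AND col = 0b1001000 = 72; 72 == 72 -> filled
(12,0): row=0b1100, col=0b0, row AND col = 0b0 = 0; 0 == 0 -> filled
(221,62): row=0b11011101, col=0b111110, row AND col = 0b11100 = 28; 28 != 62 -> empty
(167,30): row=0b10100111, col=0b11110, row AND col = 0b110 = 6; 6 != 30 -> empty
(23,23): row=0b10111, col=0b10111, row AND col = 0b10111 = 23; 23 == 23 -> filled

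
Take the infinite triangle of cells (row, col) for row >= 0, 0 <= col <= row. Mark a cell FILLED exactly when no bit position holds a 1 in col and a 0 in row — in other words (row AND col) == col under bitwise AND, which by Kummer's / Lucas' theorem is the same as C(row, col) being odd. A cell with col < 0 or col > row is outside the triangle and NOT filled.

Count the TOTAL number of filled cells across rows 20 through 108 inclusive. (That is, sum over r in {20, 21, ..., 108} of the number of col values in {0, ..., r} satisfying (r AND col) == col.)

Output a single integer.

Answer: 1312

Derivation:
r20=10100 pc2: +4 =4
r21=10101 pc3: +8 =12
r22=10110 pc3: +8 =20
r23=10111 pc4: +16 =36
r24=11000 pc2: +4 =40
r25=11001 pc3: +8 =48
r26=11010 pc3: +8 =56
r27=11011 pc4: +16 =72
r28=11100 pc3: +8 =80
r29=11101 pc4: +16 =96
r30=11110 pc4: +16 =112
r31=11111 pc5: +32 =144
r32=100000 pc1: +2 =146
r33=100001 pc2: +4 =150
r34=100010 pc2: +4 =154
r35=100011 pc3: +8 =162
r36=100100 pc2: +4 =166
r37=100101 pc3: +8 =174
r38=100110 pc3: +8 =182
r39=100111 pc4: +16 =198
r40=101000 pc2: +4 =202
r41=101001 pc3: +8 =210
r42=101010 pc3: +8 =218
r43=101011 pc4: +16 =234
r44=101100 pc3: +8 =242
r45=101101 pc4: +16 =258
r46=101110 pc4: +16 =274
r47=101111 pc5: +32 =306
r48=110000 pc2: +4 =310
r49=110001 pc3: +8 =318
r50=110010 pc3: +8 =326
r51=110011 pc4: +16 =342
r52=110100 pc3: +8 =350
r53=110101 pc4: +16 =366
r54=110110 pc4: +16 =382
r55=110111 pc5: +32 =414
r56=111000 pc3: +8 =422
r57=111001 pc4: +16 =438
r58=111010 pc4: +16 =454
r59=111011 pc5: +32 =486
r60=111100 pc4: +16 =502
r61=111101 pc5: +32 =534
r62=111110 pc5: +32 =566
r63=111111 pc6: +64 =630
r64=1000000 pc1: +2 =632
r65=1000001 pc2: +4 =636
r66=1000010 pc2: +4 =640
r67=1000011 pc3: +8 =648
r68=1000100 pc2: +4 =652
r69=1000101 pc3: +8 =660
r70=1000110 pc3: +8 =668
r71=1000111 pc4: +16 =684
r72=1001000 pc2: +4 =688
r73=1001001 pc3: +8 =696
r74=1001010 pc3: +8 =704
r75=1001011 pc4: +16 =720
r76=1001100 pc3: +8 =728
r77=1001101 pc4: +16 =744
r78=1001110 pc4: +16 =760
r79=1001111 pc5: +32 =792
r80=1010000 pc2: +4 =796
r81=1010001 pc3: +8 =804
r82=1010010 pc3: +8 =812
r83=1010011 pc4: +16 =828
r84=1010100 pc3: +8 =836
r85=1010101 pc4: +16 =852
r86=1010110 pc4: +16 =868
r87=1010111 pc5: +32 =900
r88=1011000 pc3: +8 =908
r89=1011001 pc4: +16 =924
r90=1011010 pc4: +16 =940
r91=1011011 pc5: +32 =972
r92=1011100 pc4: +16 =988
r93=1011101 pc5: +32 =1020
r94=1011110 pc5: +32 =1052
r95=1011111 pc6: +64 =1116
r96=1100000 pc2: +4 =1120
r97=1100001 pc3: +8 =1128
r98=1100010 pc3: +8 =1136
r99=1100011 pc4: +16 =1152
r100=1100100 pc3: +8 =1160
r101=1100101 pc4: +16 =1176
r102=1100110 pc4: +16 =1192
r103=1100111 pc5: +32 =1224
r104=1101000 pc3: +8 =1232
r105=1101001 pc4: +16 =1248
r106=1101010 pc4: +16 =1264
r107=1101011 pc5: +32 =1296
r108=1101100 pc4: +16 =1312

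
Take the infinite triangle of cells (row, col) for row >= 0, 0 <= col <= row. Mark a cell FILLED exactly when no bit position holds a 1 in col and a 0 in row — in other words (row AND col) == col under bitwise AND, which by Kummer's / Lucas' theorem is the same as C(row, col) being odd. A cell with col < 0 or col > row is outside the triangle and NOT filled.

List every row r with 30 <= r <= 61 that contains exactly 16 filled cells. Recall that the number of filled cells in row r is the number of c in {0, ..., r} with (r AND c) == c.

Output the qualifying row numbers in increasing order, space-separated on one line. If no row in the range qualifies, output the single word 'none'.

Row r has 2^popcount(r) filled cells, so we need popcount(r) = log2(16) = 4.
Scan r = 30..61 and keep those with exactly 4 one-bits:
r=30=11110 popcount=4 -> KEEP
r=31=11111 popcount=5 -> skip
r=32=100000 popcount=1 -> skip
r=33=100001 popcount=2 -> skip
r=34=100010 popcount=2 -> skip
r=35=100011 popcount=3 -> skip
r=36=100100 popcount=2 -> skip
r=37=100101 popcount=3 -> skip
r=38=100110 popcount=3 -> skip
r=39=100111 popcount=4 -> KEEP
r=40=101000 popcount=2 -> skip
r=41=101001 popcount=3 -> skip
r=42=101010 popcount=3 -> skip
r=43=101011 popcount=4 -> KEEP
r=44=101100 popcount=3 -> skip
r=45=101101 popcount=4 -> KEEP
r=46=101110 popcount=4 -> KEEP
r=47=101111 popcount=5 -> skip
r=48=110000 popcount=2 -> skip
r=49=110001 popcount=3 -> skip
r=50=110010 popcount=3 -> skip
r=51=110011 popcount=4 -> KEEP
r=52=110100 popcount=3 -> skip
r=53=110101 popcount=4 -> KEEP
r=54=110110 popcount=4 -> KEEP
r=55=110111 popcount=5 -> skip
r=56=111000 popcount=3 -> skip
r=57=111001 popcount=4 -> KEEP
r=58=111010 popcount=4 -> KEEP
r=59=111011 popcount=5 -> skip
r=60=111100 popcount=4 -> KEEP
r=61=111101 popcount=5 -> skip
Kept rows: 30 39 43 45 46 51 53 54 57 58 60

Answer: 30 39 43 45 46 51 53 54 57 58 60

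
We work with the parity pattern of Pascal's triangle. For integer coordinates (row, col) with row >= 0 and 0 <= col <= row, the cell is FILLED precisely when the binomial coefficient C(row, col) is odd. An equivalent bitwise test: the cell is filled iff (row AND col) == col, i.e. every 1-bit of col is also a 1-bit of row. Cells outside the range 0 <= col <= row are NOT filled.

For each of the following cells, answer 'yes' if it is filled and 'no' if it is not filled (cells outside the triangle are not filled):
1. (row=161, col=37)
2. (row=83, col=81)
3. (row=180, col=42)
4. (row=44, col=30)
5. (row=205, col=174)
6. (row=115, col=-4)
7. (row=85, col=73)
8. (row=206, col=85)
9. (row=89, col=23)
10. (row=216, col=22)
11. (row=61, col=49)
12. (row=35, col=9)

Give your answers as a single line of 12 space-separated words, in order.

Answer: no yes no no no no no no no no yes no

Derivation:
(161,37): row=0b10100001, col=0b100101, row AND col = 0b100001 = 33; 33 != 37 -> empty
(83,81): row=0b1010011, col=0b1010001, row AND col = 0b1010001 = 81; 81 == 81 -> filled
(180,42): row=0b10110100, col=0b101010, row AND col = 0b100000 = 32; 32 != 42 -> empty
(44,30): row=0b101100, col=0b11110, row AND col = 0b1100 = 12; 12 != 30 -> empty
(205,174): row=0b11001101, col=0b10101110, row AND col = 0b10001100 = 140; 140 != 174 -> empty
(115,-4): col outside [0, 115] -> not filled
(85,73): row=0b1010101, col=0b1001001, row AND col = 0b1000001 = 65; 65 != 73 -> empty
(206,85): row=0b11001110, col=0b1010101, row AND col = 0b1000100 = 68; 68 != 85 -> empty
(89,23): row=0b1011001, col=0b10111, row AND col = 0b10001 = 17; 17 != 23 -> empty
(216,22): row=0b11011000, col=0b10110, row AND col = 0b10000 = 16; 16 != 22 -> empty
(61,49): row=0b111101, col=0b110001, row AND col = 0b110001 = 49; 49 == 49 -> filled
(35,9): row=0b100011, col=0b1001, row AND col = 0b1 = 1; 1 != 9 -> empty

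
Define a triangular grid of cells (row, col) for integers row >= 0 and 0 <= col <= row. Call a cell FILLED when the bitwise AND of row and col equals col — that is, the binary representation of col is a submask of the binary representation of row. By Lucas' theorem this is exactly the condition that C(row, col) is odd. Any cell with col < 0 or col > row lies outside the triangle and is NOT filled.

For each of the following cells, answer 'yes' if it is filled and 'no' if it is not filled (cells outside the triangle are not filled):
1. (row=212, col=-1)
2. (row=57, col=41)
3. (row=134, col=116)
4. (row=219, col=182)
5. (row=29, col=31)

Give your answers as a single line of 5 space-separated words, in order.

Answer: no yes no no no

Derivation:
(212,-1): col outside [0, 212] -> not filled
(57,41): row=0b111001, col=0b101001, row AND col = 0b101001 = 41; 41 == 41 -> filled
(134,116): row=0b10000110, col=0b1110100, row AND col = 0b100 = 4; 4 != 116 -> empty
(219,182): row=0b11011011, col=0b10110110, row AND col = 0b10010010 = 146; 146 != 182 -> empty
(29,31): col outside [0, 29] -> not filled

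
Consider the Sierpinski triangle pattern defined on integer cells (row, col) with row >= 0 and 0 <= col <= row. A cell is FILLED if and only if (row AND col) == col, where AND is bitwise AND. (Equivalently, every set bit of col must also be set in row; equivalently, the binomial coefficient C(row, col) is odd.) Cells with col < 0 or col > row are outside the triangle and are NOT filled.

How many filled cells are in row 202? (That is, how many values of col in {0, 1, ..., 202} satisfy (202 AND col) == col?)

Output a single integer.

Answer: 16

Derivation:
202 in binary = 11001010
popcount(202) = number of 1-bits in 11001010 = 4
A col c satisfies (202 AND c) == c iff every set bit of c is also set in 202; each of the 4 set bits of 202 can independently be on or off in c.
count = 2^4 = 16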